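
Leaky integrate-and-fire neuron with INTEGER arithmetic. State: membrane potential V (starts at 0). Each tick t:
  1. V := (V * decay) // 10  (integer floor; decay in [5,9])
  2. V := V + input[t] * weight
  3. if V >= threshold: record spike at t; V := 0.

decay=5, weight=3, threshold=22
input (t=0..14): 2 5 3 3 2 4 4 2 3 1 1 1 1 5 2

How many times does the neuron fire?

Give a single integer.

t=0: input=2 -> V=6
t=1: input=5 -> V=18
t=2: input=3 -> V=18
t=3: input=3 -> V=18
t=4: input=2 -> V=15
t=5: input=4 -> V=19
t=6: input=4 -> V=21
t=7: input=2 -> V=16
t=8: input=3 -> V=17
t=9: input=1 -> V=11
t=10: input=1 -> V=8
t=11: input=1 -> V=7
t=12: input=1 -> V=6
t=13: input=5 -> V=18
t=14: input=2 -> V=15

Answer: 0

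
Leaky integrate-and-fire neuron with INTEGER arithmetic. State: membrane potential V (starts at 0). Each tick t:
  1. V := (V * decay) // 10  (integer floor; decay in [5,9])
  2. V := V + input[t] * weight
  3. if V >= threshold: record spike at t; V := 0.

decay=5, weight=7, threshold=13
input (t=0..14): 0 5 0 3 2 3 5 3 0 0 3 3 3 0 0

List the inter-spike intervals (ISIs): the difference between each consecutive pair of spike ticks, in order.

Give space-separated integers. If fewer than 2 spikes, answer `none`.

t=0: input=0 -> V=0
t=1: input=5 -> V=0 FIRE
t=2: input=0 -> V=0
t=3: input=3 -> V=0 FIRE
t=4: input=2 -> V=0 FIRE
t=5: input=3 -> V=0 FIRE
t=6: input=5 -> V=0 FIRE
t=7: input=3 -> V=0 FIRE
t=8: input=0 -> V=0
t=9: input=0 -> V=0
t=10: input=3 -> V=0 FIRE
t=11: input=3 -> V=0 FIRE
t=12: input=3 -> V=0 FIRE
t=13: input=0 -> V=0
t=14: input=0 -> V=0

Answer: 2 1 1 1 1 3 1 1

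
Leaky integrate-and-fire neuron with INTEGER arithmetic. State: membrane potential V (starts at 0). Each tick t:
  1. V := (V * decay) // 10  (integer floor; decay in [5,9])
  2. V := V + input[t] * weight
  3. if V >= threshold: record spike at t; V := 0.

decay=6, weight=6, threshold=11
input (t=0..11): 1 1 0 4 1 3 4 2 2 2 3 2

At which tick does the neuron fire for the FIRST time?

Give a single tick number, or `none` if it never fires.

Answer: 3

Derivation:
t=0: input=1 -> V=6
t=1: input=1 -> V=9
t=2: input=0 -> V=5
t=3: input=4 -> V=0 FIRE
t=4: input=1 -> V=6
t=5: input=3 -> V=0 FIRE
t=6: input=4 -> V=0 FIRE
t=7: input=2 -> V=0 FIRE
t=8: input=2 -> V=0 FIRE
t=9: input=2 -> V=0 FIRE
t=10: input=3 -> V=0 FIRE
t=11: input=2 -> V=0 FIRE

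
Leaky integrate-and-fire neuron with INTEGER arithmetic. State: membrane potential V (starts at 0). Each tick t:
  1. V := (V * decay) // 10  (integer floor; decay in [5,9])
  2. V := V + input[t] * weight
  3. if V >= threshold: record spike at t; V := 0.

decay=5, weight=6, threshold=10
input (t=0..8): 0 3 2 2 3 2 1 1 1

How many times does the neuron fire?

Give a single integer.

Answer: 6

Derivation:
t=0: input=0 -> V=0
t=1: input=3 -> V=0 FIRE
t=2: input=2 -> V=0 FIRE
t=3: input=2 -> V=0 FIRE
t=4: input=3 -> V=0 FIRE
t=5: input=2 -> V=0 FIRE
t=6: input=1 -> V=6
t=7: input=1 -> V=9
t=8: input=1 -> V=0 FIRE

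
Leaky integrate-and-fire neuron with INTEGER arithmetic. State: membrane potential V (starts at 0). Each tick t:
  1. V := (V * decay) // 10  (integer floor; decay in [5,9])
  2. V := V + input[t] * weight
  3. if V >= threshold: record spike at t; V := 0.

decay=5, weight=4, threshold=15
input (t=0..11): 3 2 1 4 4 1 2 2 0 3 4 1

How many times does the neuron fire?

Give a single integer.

Answer: 4

Derivation:
t=0: input=3 -> V=12
t=1: input=2 -> V=14
t=2: input=1 -> V=11
t=3: input=4 -> V=0 FIRE
t=4: input=4 -> V=0 FIRE
t=5: input=1 -> V=4
t=6: input=2 -> V=10
t=7: input=2 -> V=13
t=8: input=0 -> V=6
t=9: input=3 -> V=0 FIRE
t=10: input=4 -> V=0 FIRE
t=11: input=1 -> V=4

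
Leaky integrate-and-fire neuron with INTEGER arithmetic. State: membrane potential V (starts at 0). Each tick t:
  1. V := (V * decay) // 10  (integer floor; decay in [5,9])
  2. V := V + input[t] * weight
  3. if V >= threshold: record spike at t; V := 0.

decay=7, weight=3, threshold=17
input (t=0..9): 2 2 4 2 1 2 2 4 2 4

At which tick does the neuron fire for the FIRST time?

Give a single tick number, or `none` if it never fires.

t=0: input=2 -> V=6
t=1: input=2 -> V=10
t=2: input=4 -> V=0 FIRE
t=3: input=2 -> V=6
t=4: input=1 -> V=7
t=5: input=2 -> V=10
t=6: input=2 -> V=13
t=7: input=4 -> V=0 FIRE
t=8: input=2 -> V=6
t=9: input=4 -> V=16

Answer: 2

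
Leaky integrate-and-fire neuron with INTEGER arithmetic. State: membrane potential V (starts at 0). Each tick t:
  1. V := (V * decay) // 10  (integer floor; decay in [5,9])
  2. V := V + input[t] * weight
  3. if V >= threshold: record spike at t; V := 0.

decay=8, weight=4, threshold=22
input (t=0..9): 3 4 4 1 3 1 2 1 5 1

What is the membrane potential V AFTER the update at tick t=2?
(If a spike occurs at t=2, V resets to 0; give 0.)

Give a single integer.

Answer: 16

Derivation:
t=0: input=3 -> V=12
t=1: input=4 -> V=0 FIRE
t=2: input=4 -> V=16
t=3: input=1 -> V=16
t=4: input=3 -> V=0 FIRE
t=5: input=1 -> V=4
t=6: input=2 -> V=11
t=7: input=1 -> V=12
t=8: input=5 -> V=0 FIRE
t=9: input=1 -> V=4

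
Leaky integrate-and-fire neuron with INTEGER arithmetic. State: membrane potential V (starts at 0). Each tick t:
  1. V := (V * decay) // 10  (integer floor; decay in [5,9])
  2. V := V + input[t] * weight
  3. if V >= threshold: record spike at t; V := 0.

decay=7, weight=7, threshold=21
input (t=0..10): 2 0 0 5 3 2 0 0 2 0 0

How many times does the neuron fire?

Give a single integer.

Answer: 2

Derivation:
t=0: input=2 -> V=14
t=1: input=0 -> V=9
t=2: input=0 -> V=6
t=3: input=5 -> V=0 FIRE
t=4: input=3 -> V=0 FIRE
t=5: input=2 -> V=14
t=6: input=0 -> V=9
t=7: input=0 -> V=6
t=8: input=2 -> V=18
t=9: input=0 -> V=12
t=10: input=0 -> V=8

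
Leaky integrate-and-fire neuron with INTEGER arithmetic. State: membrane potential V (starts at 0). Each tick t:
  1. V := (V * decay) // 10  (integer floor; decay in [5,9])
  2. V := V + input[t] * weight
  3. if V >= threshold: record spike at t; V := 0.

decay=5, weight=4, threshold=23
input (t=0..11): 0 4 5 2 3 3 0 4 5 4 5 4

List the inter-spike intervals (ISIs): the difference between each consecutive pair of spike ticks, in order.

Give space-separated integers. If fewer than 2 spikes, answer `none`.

t=0: input=0 -> V=0
t=1: input=4 -> V=16
t=2: input=5 -> V=0 FIRE
t=3: input=2 -> V=8
t=4: input=3 -> V=16
t=5: input=3 -> V=20
t=6: input=0 -> V=10
t=7: input=4 -> V=21
t=8: input=5 -> V=0 FIRE
t=9: input=4 -> V=16
t=10: input=5 -> V=0 FIRE
t=11: input=4 -> V=16

Answer: 6 2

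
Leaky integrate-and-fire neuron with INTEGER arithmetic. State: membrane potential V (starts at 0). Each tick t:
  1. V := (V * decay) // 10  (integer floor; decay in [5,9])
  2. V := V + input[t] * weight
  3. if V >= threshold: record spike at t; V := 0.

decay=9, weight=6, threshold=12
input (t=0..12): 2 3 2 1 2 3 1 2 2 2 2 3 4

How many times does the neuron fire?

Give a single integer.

t=0: input=2 -> V=0 FIRE
t=1: input=3 -> V=0 FIRE
t=2: input=2 -> V=0 FIRE
t=3: input=1 -> V=6
t=4: input=2 -> V=0 FIRE
t=5: input=3 -> V=0 FIRE
t=6: input=1 -> V=6
t=7: input=2 -> V=0 FIRE
t=8: input=2 -> V=0 FIRE
t=9: input=2 -> V=0 FIRE
t=10: input=2 -> V=0 FIRE
t=11: input=3 -> V=0 FIRE
t=12: input=4 -> V=0 FIRE

Answer: 11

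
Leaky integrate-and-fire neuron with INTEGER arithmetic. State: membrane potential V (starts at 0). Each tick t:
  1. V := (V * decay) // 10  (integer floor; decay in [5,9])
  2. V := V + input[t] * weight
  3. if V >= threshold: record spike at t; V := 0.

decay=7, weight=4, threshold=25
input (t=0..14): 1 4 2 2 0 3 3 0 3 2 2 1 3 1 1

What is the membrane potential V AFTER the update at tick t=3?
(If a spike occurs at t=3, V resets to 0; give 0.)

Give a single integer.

t=0: input=1 -> V=4
t=1: input=4 -> V=18
t=2: input=2 -> V=20
t=3: input=2 -> V=22
t=4: input=0 -> V=15
t=5: input=3 -> V=22
t=6: input=3 -> V=0 FIRE
t=7: input=0 -> V=0
t=8: input=3 -> V=12
t=9: input=2 -> V=16
t=10: input=2 -> V=19
t=11: input=1 -> V=17
t=12: input=3 -> V=23
t=13: input=1 -> V=20
t=14: input=1 -> V=18

Answer: 22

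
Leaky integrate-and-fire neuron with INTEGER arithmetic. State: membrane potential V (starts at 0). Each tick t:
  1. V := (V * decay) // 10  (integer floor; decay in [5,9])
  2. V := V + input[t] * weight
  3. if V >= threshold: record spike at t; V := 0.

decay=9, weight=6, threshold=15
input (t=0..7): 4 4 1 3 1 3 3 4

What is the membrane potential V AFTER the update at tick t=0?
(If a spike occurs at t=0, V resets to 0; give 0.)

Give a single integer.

t=0: input=4 -> V=0 FIRE
t=1: input=4 -> V=0 FIRE
t=2: input=1 -> V=6
t=3: input=3 -> V=0 FIRE
t=4: input=1 -> V=6
t=5: input=3 -> V=0 FIRE
t=6: input=3 -> V=0 FIRE
t=7: input=4 -> V=0 FIRE

Answer: 0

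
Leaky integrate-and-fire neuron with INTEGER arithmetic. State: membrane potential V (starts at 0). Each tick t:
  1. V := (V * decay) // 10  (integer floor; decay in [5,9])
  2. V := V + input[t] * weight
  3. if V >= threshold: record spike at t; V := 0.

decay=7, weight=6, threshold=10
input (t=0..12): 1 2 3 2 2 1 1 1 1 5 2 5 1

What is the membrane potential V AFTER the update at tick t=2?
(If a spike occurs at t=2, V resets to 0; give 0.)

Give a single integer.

t=0: input=1 -> V=6
t=1: input=2 -> V=0 FIRE
t=2: input=3 -> V=0 FIRE
t=3: input=2 -> V=0 FIRE
t=4: input=2 -> V=0 FIRE
t=5: input=1 -> V=6
t=6: input=1 -> V=0 FIRE
t=7: input=1 -> V=6
t=8: input=1 -> V=0 FIRE
t=9: input=5 -> V=0 FIRE
t=10: input=2 -> V=0 FIRE
t=11: input=5 -> V=0 FIRE
t=12: input=1 -> V=6

Answer: 0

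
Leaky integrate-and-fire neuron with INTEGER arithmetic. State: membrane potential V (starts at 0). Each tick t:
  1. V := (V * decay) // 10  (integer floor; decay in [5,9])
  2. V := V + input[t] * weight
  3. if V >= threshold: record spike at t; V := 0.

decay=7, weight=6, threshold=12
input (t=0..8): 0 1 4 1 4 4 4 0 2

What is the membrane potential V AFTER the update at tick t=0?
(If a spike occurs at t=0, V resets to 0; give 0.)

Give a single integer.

t=0: input=0 -> V=0
t=1: input=1 -> V=6
t=2: input=4 -> V=0 FIRE
t=3: input=1 -> V=6
t=4: input=4 -> V=0 FIRE
t=5: input=4 -> V=0 FIRE
t=6: input=4 -> V=0 FIRE
t=7: input=0 -> V=0
t=8: input=2 -> V=0 FIRE

Answer: 0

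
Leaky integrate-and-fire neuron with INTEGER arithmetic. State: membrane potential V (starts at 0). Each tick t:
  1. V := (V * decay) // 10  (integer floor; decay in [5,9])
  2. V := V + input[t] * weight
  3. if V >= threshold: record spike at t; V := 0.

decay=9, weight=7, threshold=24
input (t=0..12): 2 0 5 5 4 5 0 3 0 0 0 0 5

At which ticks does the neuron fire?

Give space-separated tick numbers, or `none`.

t=0: input=2 -> V=14
t=1: input=0 -> V=12
t=2: input=5 -> V=0 FIRE
t=3: input=5 -> V=0 FIRE
t=4: input=4 -> V=0 FIRE
t=5: input=5 -> V=0 FIRE
t=6: input=0 -> V=0
t=7: input=3 -> V=21
t=8: input=0 -> V=18
t=9: input=0 -> V=16
t=10: input=0 -> V=14
t=11: input=0 -> V=12
t=12: input=5 -> V=0 FIRE

Answer: 2 3 4 5 12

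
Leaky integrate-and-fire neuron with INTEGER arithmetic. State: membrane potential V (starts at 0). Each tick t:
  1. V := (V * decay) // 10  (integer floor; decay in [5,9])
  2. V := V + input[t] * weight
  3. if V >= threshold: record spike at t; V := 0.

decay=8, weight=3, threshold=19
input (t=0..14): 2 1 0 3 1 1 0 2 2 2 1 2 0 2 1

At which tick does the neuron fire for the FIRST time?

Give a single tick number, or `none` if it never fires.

t=0: input=2 -> V=6
t=1: input=1 -> V=7
t=2: input=0 -> V=5
t=3: input=3 -> V=13
t=4: input=1 -> V=13
t=5: input=1 -> V=13
t=6: input=0 -> V=10
t=7: input=2 -> V=14
t=8: input=2 -> V=17
t=9: input=2 -> V=0 FIRE
t=10: input=1 -> V=3
t=11: input=2 -> V=8
t=12: input=0 -> V=6
t=13: input=2 -> V=10
t=14: input=1 -> V=11

Answer: 9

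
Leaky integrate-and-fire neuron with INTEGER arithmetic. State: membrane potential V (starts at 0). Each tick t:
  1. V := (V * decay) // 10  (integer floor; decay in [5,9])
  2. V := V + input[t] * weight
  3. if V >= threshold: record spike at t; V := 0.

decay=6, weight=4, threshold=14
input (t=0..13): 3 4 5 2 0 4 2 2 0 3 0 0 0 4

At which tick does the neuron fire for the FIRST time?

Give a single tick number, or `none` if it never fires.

Answer: 1

Derivation:
t=0: input=3 -> V=12
t=1: input=4 -> V=0 FIRE
t=2: input=5 -> V=0 FIRE
t=3: input=2 -> V=8
t=4: input=0 -> V=4
t=5: input=4 -> V=0 FIRE
t=6: input=2 -> V=8
t=7: input=2 -> V=12
t=8: input=0 -> V=7
t=9: input=3 -> V=0 FIRE
t=10: input=0 -> V=0
t=11: input=0 -> V=0
t=12: input=0 -> V=0
t=13: input=4 -> V=0 FIRE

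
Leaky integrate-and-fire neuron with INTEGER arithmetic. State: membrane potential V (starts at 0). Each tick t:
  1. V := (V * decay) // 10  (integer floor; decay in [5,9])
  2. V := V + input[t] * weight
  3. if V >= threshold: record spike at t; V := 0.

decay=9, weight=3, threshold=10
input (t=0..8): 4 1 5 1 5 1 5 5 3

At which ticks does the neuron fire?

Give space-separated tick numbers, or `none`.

Answer: 0 2 4 6 7

Derivation:
t=0: input=4 -> V=0 FIRE
t=1: input=1 -> V=3
t=2: input=5 -> V=0 FIRE
t=3: input=1 -> V=3
t=4: input=5 -> V=0 FIRE
t=5: input=1 -> V=3
t=6: input=5 -> V=0 FIRE
t=7: input=5 -> V=0 FIRE
t=8: input=3 -> V=9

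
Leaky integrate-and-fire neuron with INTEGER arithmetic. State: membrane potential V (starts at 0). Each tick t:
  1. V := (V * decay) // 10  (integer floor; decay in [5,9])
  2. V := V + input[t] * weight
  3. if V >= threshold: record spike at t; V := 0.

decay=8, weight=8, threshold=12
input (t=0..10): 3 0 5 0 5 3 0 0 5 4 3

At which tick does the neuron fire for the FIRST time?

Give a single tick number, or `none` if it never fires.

Answer: 0

Derivation:
t=0: input=3 -> V=0 FIRE
t=1: input=0 -> V=0
t=2: input=5 -> V=0 FIRE
t=3: input=0 -> V=0
t=4: input=5 -> V=0 FIRE
t=5: input=3 -> V=0 FIRE
t=6: input=0 -> V=0
t=7: input=0 -> V=0
t=8: input=5 -> V=0 FIRE
t=9: input=4 -> V=0 FIRE
t=10: input=3 -> V=0 FIRE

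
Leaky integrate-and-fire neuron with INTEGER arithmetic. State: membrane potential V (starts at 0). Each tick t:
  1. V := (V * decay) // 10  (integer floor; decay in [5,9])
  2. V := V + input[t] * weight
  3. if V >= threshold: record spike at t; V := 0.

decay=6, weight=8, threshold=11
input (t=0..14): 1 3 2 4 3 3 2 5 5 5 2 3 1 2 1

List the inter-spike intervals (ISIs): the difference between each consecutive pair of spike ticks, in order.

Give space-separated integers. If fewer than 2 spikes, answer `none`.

t=0: input=1 -> V=8
t=1: input=3 -> V=0 FIRE
t=2: input=2 -> V=0 FIRE
t=3: input=4 -> V=0 FIRE
t=4: input=3 -> V=0 FIRE
t=5: input=3 -> V=0 FIRE
t=6: input=2 -> V=0 FIRE
t=7: input=5 -> V=0 FIRE
t=8: input=5 -> V=0 FIRE
t=9: input=5 -> V=0 FIRE
t=10: input=2 -> V=0 FIRE
t=11: input=3 -> V=0 FIRE
t=12: input=1 -> V=8
t=13: input=2 -> V=0 FIRE
t=14: input=1 -> V=8

Answer: 1 1 1 1 1 1 1 1 1 1 2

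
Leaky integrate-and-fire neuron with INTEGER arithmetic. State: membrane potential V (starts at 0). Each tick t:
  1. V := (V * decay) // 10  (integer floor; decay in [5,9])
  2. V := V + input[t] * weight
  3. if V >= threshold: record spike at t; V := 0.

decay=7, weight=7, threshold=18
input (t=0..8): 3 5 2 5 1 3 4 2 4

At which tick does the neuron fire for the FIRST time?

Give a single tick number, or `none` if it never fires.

Answer: 0

Derivation:
t=0: input=3 -> V=0 FIRE
t=1: input=5 -> V=0 FIRE
t=2: input=2 -> V=14
t=3: input=5 -> V=0 FIRE
t=4: input=1 -> V=7
t=5: input=3 -> V=0 FIRE
t=6: input=4 -> V=0 FIRE
t=7: input=2 -> V=14
t=8: input=4 -> V=0 FIRE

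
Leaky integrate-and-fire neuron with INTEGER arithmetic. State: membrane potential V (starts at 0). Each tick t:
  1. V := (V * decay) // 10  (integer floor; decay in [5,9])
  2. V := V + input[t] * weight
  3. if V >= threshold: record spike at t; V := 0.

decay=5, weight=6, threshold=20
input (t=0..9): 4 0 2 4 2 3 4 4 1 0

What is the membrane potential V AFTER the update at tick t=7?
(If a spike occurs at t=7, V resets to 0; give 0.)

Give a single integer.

Answer: 0

Derivation:
t=0: input=4 -> V=0 FIRE
t=1: input=0 -> V=0
t=2: input=2 -> V=12
t=3: input=4 -> V=0 FIRE
t=4: input=2 -> V=12
t=5: input=3 -> V=0 FIRE
t=6: input=4 -> V=0 FIRE
t=7: input=4 -> V=0 FIRE
t=8: input=1 -> V=6
t=9: input=0 -> V=3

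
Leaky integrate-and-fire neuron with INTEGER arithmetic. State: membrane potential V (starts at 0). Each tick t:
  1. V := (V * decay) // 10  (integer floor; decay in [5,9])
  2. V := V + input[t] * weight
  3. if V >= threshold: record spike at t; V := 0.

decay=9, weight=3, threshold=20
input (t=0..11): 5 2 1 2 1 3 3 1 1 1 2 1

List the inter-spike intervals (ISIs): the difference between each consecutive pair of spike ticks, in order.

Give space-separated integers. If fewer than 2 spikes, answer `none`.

Answer: 4

Derivation:
t=0: input=5 -> V=15
t=1: input=2 -> V=19
t=2: input=1 -> V=0 FIRE
t=3: input=2 -> V=6
t=4: input=1 -> V=8
t=5: input=3 -> V=16
t=6: input=3 -> V=0 FIRE
t=7: input=1 -> V=3
t=8: input=1 -> V=5
t=9: input=1 -> V=7
t=10: input=2 -> V=12
t=11: input=1 -> V=13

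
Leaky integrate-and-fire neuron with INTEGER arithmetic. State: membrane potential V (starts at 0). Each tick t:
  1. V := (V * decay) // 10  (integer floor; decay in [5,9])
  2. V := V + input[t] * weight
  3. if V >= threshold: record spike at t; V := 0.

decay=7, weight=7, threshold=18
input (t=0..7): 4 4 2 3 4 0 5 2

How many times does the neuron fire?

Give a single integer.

Answer: 5

Derivation:
t=0: input=4 -> V=0 FIRE
t=1: input=4 -> V=0 FIRE
t=2: input=2 -> V=14
t=3: input=3 -> V=0 FIRE
t=4: input=4 -> V=0 FIRE
t=5: input=0 -> V=0
t=6: input=5 -> V=0 FIRE
t=7: input=2 -> V=14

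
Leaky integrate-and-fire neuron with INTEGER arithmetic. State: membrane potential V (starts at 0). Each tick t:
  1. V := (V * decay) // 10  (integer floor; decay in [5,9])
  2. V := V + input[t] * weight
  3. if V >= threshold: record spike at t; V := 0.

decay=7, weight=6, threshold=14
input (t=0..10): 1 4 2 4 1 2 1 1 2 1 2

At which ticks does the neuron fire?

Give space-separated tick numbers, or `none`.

Answer: 1 3 5 8 10

Derivation:
t=0: input=1 -> V=6
t=1: input=4 -> V=0 FIRE
t=2: input=2 -> V=12
t=3: input=4 -> V=0 FIRE
t=4: input=1 -> V=6
t=5: input=2 -> V=0 FIRE
t=6: input=1 -> V=6
t=7: input=1 -> V=10
t=8: input=2 -> V=0 FIRE
t=9: input=1 -> V=6
t=10: input=2 -> V=0 FIRE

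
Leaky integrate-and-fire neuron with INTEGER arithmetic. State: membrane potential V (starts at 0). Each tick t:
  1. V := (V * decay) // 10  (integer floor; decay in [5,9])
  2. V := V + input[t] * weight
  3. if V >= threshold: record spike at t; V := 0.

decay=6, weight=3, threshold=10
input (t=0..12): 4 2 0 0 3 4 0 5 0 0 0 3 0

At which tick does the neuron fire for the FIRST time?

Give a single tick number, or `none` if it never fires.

Answer: 0

Derivation:
t=0: input=4 -> V=0 FIRE
t=1: input=2 -> V=6
t=2: input=0 -> V=3
t=3: input=0 -> V=1
t=4: input=3 -> V=9
t=5: input=4 -> V=0 FIRE
t=6: input=0 -> V=0
t=7: input=5 -> V=0 FIRE
t=8: input=0 -> V=0
t=9: input=0 -> V=0
t=10: input=0 -> V=0
t=11: input=3 -> V=9
t=12: input=0 -> V=5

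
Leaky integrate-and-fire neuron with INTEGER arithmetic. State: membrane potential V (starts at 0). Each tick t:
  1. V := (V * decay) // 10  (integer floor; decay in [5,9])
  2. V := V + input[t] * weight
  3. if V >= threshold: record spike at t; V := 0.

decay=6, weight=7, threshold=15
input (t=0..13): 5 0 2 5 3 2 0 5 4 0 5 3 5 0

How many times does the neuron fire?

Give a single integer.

Answer: 8

Derivation:
t=0: input=5 -> V=0 FIRE
t=1: input=0 -> V=0
t=2: input=2 -> V=14
t=3: input=5 -> V=0 FIRE
t=4: input=3 -> V=0 FIRE
t=5: input=2 -> V=14
t=6: input=0 -> V=8
t=7: input=5 -> V=0 FIRE
t=8: input=4 -> V=0 FIRE
t=9: input=0 -> V=0
t=10: input=5 -> V=0 FIRE
t=11: input=3 -> V=0 FIRE
t=12: input=5 -> V=0 FIRE
t=13: input=0 -> V=0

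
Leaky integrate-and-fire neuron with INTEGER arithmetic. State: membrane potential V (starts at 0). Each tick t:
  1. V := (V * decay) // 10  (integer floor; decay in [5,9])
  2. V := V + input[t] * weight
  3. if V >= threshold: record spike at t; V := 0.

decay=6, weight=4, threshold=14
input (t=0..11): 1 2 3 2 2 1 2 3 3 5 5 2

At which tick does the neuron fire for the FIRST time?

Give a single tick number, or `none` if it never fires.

t=0: input=1 -> V=4
t=1: input=2 -> V=10
t=2: input=3 -> V=0 FIRE
t=3: input=2 -> V=8
t=4: input=2 -> V=12
t=5: input=1 -> V=11
t=6: input=2 -> V=0 FIRE
t=7: input=3 -> V=12
t=8: input=3 -> V=0 FIRE
t=9: input=5 -> V=0 FIRE
t=10: input=5 -> V=0 FIRE
t=11: input=2 -> V=8

Answer: 2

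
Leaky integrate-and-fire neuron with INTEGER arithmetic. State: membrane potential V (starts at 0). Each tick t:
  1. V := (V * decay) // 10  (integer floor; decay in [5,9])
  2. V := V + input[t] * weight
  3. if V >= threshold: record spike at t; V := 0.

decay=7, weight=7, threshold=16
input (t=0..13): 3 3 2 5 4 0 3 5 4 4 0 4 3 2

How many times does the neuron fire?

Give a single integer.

Answer: 10

Derivation:
t=0: input=3 -> V=0 FIRE
t=1: input=3 -> V=0 FIRE
t=2: input=2 -> V=14
t=3: input=5 -> V=0 FIRE
t=4: input=4 -> V=0 FIRE
t=5: input=0 -> V=0
t=6: input=3 -> V=0 FIRE
t=7: input=5 -> V=0 FIRE
t=8: input=4 -> V=0 FIRE
t=9: input=4 -> V=0 FIRE
t=10: input=0 -> V=0
t=11: input=4 -> V=0 FIRE
t=12: input=3 -> V=0 FIRE
t=13: input=2 -> V=14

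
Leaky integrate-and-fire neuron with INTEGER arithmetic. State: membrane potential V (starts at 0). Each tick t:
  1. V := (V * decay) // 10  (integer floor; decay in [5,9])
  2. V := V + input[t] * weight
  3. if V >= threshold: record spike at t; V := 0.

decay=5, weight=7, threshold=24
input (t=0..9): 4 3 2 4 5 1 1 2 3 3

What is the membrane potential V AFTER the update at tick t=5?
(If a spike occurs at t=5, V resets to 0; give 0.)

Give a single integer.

t=0: input=4 -> V=0 FIRE
t=1: input=3 -> V=21
t=2: input=2 -> V=0 FIRE
t=3: input=4 -> V=0 FIRE
t=4: input=5 -> V=0 FIRE
t=5: input=1 -> V=7
t=6: input=1 -> V=10
t=7: input=2 -> V=19
t=8: input=3 -> V=0 FIRE
t=9: input=3 -> V=21

Answer: 7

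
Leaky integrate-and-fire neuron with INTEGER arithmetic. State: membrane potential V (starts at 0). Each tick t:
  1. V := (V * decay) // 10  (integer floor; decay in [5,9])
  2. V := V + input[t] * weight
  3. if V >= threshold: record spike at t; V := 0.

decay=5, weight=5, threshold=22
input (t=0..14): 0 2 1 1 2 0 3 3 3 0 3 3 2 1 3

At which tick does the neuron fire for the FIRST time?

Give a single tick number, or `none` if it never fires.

Answer: 7

Derivation:
t=0: input=0 -> V=0
t=1: input=2 -> V=10
t=2: input=1 -> V=10
t=3: input=1 -> V=10
t=4: input=2 -> V=15
t=5: input=0 -> V=7
t=6: input=3 -> V=18
t=7: input=3 -> V=0 FIRE
t=8: input=3 -> V=15
t=9: input=0 -> V=7
t=10: input=3 -> V=18
t=11: input=3 -> V=0 FIRE
t=12: input=2 -> V=10
t=13: input=1 -> V=10
t=14: input=3 -> V=20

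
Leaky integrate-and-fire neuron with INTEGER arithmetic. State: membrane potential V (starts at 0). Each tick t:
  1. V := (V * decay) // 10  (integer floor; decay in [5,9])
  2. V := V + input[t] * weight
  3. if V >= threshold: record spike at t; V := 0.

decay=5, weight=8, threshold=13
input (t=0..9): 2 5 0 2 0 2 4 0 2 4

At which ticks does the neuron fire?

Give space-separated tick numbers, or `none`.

t=0: input=2 -> V=0 FIRE
t=1: input=5 -> V=0 FIRE
t=2: input=0 -> V=0
t=3: input=2 -> V=0 FIRE
t=4: input=0 -> V=0
t=5: input=2 -> V=0 FIRE
t=6: input=4 -> V=0 FIRE
t=7: input=0 -> V=0
t=8: input=2 -> V=0 FIRE
t=9: input=4 -> V=0 FIRE

Answer: 0 1 3 5 6 8 9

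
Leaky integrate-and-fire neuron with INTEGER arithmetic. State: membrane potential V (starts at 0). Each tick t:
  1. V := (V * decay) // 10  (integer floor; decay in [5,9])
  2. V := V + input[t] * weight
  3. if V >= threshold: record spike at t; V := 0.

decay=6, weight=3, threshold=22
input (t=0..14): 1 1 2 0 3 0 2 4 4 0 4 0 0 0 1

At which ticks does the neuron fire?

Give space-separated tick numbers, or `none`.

t=0: input=1 -> V=3
t=1: input=1 -> V=4
t=2: input=2 -> V=8
t=3: input=0 -> V=4
t=4: input=3 -> V=11
t=5: input=0 -> V=6
t=6: input=2 -> V=9
t=7: input=4 -> V=17
t=8: input=4 -> V=0 FIRE
t=9: input=0 -> V=0
t=10: input=4 -> V=12
t=11: input=0 -> V=7
t=12: input=0 -> V=4
t=13: input=0 -> V=2
t=14: input=1 -> V=4

Answer: 8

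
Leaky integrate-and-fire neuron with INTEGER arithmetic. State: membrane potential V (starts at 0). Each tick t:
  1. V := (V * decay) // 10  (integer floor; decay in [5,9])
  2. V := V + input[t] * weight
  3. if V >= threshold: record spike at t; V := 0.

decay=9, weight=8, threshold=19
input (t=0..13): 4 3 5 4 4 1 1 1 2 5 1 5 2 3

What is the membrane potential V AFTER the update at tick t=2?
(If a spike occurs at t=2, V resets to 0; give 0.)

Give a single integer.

t=0: input=4 -> V=0 FIRE
t=1: input=3 -> V=0 FIRE
t=2: input=5 -> V=0 FIRE
t=3: input=4 -> V=0 FIRE
t=4: input=4 -> V=0 FIRE
t=5: input=1 -> V=8
t=6: input=1 -> V=15
t=7: input=1 -> V=0 FIRE
t=8: input=2 -> V=16
t=9: input=5 -> V=0 FIRE
t=10: input=1 -> V=8
t=11: input=5 -> V=0 FIRE
t=12: input=2 -> V=16
t=13: input=3 -> V=0 FIRE

Answer: 0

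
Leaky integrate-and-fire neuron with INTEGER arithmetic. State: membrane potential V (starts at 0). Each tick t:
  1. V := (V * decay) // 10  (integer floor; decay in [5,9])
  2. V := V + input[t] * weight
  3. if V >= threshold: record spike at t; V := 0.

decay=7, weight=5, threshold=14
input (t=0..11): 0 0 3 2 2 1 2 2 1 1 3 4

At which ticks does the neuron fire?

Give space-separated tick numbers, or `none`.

t=0: input=0 -> V=0
t=1: input=0 -> V=0
t=2: input=3 -> V=0 FIRE
t=3: input=2 -> V=10
t=4: input=2 -> V=0 FIRE
t=5: input=1 -> V=5
t=6: input=2 -> V=13
t=7: input=2 -> V=0 FIRE
t=8: input=1 -> V=5
t=9: input=1 -> V=8
t=10: input=3 -> V=0 FIRE
t=11: input=4 -> V=0 FIRE

Answer: 2 4 7 10 11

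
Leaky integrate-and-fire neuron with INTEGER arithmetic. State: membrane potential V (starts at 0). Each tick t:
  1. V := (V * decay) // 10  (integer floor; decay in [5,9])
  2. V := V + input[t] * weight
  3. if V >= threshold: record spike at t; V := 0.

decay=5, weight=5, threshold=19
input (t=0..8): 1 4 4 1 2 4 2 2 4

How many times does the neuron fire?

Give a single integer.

t=0: input=1 -> V=5
t=1: input=4 -> V=0 FIRE
t=2: input=4 -> V=0 FIRE
t=3: input=1 -> V=5
t=4: input=2 -> V=12
t=5: input=4 -> V=0 FIRE
t=6: input=2 -> V=10
t=7: input=2 -> V=15
t=8: input=4 -> V=0 FIRE

Answer: 4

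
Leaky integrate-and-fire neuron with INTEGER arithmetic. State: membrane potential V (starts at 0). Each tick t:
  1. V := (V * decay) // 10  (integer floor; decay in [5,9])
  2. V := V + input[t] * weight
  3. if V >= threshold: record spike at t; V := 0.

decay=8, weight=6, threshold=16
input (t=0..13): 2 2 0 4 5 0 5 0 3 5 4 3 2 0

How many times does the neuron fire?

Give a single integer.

Answer: 8

Derivation:
t=0: input=2 -> V=12
t=1: input=2 -> V=0 FIRE
t=2: input=0 -> V=0
t=3: input=4 -> V=0 FIRE
t=4: input=5 -> V=0 FIRE
t=5: input=0 -> V=0
t=6: input=5 -> V=0 FIRE
t=7: input=0 -> V=0
t=8: input=3 -> V=0 FIRE
t=9: input=5 -> V=0 FIRE
t=10: input=4 -> V=0 FIRE
t=11: input=3 -> V=0 FIRE
t=12: input=2 -> V=12
t=13: input=0 -> V=9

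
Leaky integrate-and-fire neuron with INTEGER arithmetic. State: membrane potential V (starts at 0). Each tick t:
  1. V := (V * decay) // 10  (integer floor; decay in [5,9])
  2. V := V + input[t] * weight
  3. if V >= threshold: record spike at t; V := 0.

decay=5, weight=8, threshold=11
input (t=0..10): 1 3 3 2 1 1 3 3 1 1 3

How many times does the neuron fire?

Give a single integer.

t=0: input=1 -> V=8
t=1: input=3 -> V=0 FIRE
t=2: input=3 -> V=0 FIRE
t=3: input=2 -> V=0 FIRE
t=4: input=1 -> V=8
t=5: input=1 -> V=0 FIRE
t=6: input=3 -> V=0 FIRE
t=7: input=3 -> V=0 FIRE
t=8: input=1 -> V=8
t=9: input=1 -> V=0 FIRE
t=10: input=3 -> V=0 FIRE

Answer: 8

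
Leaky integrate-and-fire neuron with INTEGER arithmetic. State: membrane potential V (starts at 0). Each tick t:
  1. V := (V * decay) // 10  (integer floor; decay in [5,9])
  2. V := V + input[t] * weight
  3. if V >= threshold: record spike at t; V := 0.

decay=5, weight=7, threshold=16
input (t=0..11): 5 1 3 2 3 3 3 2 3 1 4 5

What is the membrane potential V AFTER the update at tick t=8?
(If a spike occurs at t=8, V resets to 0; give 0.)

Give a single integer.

Answer: 0

Derivation:
t=0: input=5 -> V=0 FIRE
t=1: input=1 -> V=7
t=2: input=3 -> V=0 FIRE
t=3: input=2 -> V=14
t=4: input=3 -> V=0 FIRE
t=5: input=3 -> V=0 FIRE
t=6: input=3 -> V=0 FIRE
t=7: input=2 -> V=14
t=8: input=3 -> V=0 FIRE
t=9: input=1 -> V=7
t=10: input=4 -> V=0 FIRE
t=11: input=5 -> V=0 FIRE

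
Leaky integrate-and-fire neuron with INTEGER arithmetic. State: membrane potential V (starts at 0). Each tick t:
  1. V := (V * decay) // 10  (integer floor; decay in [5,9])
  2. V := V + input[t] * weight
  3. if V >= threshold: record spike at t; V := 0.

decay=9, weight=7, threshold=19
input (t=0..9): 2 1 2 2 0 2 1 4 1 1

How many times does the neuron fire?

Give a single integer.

t=0: input=2 -> V=14
t=1: input=1 -> V=0 FIRE
t=2: input=2 -> V=14
t=3: input=2 -> V=0 FIRE
t=4: input=0 -> V=0
t=5: input=2 -> V=14
t=6: input=1 -> V=0 FIRE
t=7: input=4 -> V=0 FIRE
t=8: input=1 -> V=7
t=9: input=1 -> V=13

Answer: 4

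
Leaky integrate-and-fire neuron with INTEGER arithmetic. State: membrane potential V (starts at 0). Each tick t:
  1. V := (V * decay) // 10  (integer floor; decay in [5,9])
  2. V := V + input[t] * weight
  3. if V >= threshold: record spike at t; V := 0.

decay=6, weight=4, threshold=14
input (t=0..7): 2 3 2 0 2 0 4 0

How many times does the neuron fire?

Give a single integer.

t=0: input=2 -> V=8
t=1: input=3 -> V=0 FIRE
t=2: input=2 -> V=8
t=3: input=0 -> V=4
t=4: input=2 -> V=10
t=5: input=0 -> V=6
t=6: input=4 -> V=0 FIRE
t=7: input=0 -> V=0

Answer: 2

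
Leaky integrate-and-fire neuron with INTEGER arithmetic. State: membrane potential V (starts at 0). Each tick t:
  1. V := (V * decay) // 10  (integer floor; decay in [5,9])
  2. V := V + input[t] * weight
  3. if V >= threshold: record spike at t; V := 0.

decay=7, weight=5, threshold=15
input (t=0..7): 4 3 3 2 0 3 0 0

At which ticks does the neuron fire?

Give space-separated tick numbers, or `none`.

Answer: 0 1 2 5

Derivation:
t=0: input=4 -> V=0 FIRE
t=1: input=3 -> V=0 FIRE
t=2: input=3 -> V=0 FIRE
t=3: input=2 -> V=10
t=4: input=0 -> V=7
t=5: input=3 -> V=0 FIRE
t=6: input=0 -> V=0
t=7: input=0 -> V=0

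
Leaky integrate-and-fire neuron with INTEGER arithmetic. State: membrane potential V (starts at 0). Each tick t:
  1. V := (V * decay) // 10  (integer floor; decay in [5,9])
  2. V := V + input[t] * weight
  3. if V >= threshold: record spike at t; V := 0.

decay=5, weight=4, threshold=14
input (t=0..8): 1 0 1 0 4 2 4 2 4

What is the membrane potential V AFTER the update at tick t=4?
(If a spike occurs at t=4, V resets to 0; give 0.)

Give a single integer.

t=0: input=1 -> V=4
t=1: input=0 -> V=2
t=2: input=1 -> V=5
t=3: input=0 -> V=2
t=4: input=4 -> V=0 FIRE
t=5: input=2 -> V=8
t=6: input=4 -> V=0 FIRE
t=7: input=2 -> V=8
t=8: input=4 -> V=0 FIRE

Answer: 0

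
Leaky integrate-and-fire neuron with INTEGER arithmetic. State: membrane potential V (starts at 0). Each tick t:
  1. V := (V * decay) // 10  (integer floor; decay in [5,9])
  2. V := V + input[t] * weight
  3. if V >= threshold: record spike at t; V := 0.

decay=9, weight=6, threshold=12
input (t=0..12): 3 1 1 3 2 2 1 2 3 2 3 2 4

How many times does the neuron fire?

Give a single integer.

t=0: input=3 -> V=0 FIRE
t=1: input=1 -> V=6
t=2: input=1 -> V=11
t=3: input=3 -> V=0 FIRE
t=4: input=2 -> V=0 FIRE
t=5: input=2 -> V=0 FIRE
t=6: input=1 -> V=6
t=7: input=2 -> V=0 FIRE
t=8: input=3 -> V=0 FIRE
t=9: input=2 -> V=0 FIRE
t=10: input=3 -> V=0 FIRE
t=11: input=2 -> V=0 FIRE
t=12: input=4 -> V=0 FIRE

Answer: 10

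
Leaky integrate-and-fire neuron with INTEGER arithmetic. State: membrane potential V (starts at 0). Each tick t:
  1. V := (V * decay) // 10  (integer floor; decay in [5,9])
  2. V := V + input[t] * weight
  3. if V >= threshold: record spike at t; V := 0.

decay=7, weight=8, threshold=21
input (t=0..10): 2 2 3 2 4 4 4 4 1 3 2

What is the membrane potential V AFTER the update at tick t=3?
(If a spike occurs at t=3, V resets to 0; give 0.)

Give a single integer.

Answer: 16

Derivation:
t=0: input=2 -> V=16
t=1: input=2 -> V=0 FIRE
t=2: input=3 -> V=0 FIRE
t=3: input=2 -> V=16
t=4: input=4 -> V=0 FIRE
t=5: input=4 -> V=0 FIRE
t=6: input=4 -> V=0 FIRE
t=7: input=4 -> V=0 FIRE
t=8: input=1 -> V=8
t=9: input=3 -> V=0 FIRE
t=10: input=2 -> V=16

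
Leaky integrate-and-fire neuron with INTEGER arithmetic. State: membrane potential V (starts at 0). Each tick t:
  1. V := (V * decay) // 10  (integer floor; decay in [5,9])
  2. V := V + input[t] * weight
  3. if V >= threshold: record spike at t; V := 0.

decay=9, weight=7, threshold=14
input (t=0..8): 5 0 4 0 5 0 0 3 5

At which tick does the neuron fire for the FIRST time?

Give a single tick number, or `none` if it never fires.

Answer: 0

Derivation:
t=0: input=5 -> V=0 FIRE
t=1: input=0 -> V=0
t=2: input=4 -> V=0 FIRE
t=3: input=0 -> V=0
t=4: input=5 -> V=0 FIRE
t=5: input=0 -> V=0
t=6: input=0 -> V=0
t=7: input=3 -> V=0 FIRE
t=8: input=5 -> V=0 FIRE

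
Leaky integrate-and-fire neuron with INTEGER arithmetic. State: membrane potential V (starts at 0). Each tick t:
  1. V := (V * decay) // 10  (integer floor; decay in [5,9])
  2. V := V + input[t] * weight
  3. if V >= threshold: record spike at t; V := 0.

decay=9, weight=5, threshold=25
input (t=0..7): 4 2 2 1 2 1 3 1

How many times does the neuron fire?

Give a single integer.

Answer: 2

Derivation:
t=0: input=4 -> V=20
t=1: input=2 -> V=0 FIRE
t=2: input=2 -> V=10
t=3: input=1 -> V=14
t=4: input=2 -> V=22
t=5: input=1 -> V=24
t=6: input=3 -> V=0 FIRE
t=7: input=1 -> V=5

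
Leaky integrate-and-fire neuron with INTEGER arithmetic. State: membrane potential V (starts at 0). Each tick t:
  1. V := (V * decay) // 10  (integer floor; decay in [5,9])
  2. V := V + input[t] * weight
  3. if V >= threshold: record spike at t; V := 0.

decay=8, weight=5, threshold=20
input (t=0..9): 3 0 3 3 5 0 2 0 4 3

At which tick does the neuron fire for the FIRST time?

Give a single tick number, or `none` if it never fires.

t=0: input=3 -> V=15
t=1: input=0 -> V=12
t=2: input=3 -> V=0 FIRE
t=3: input=3 -> V=15
t=4: input=5 -> V=0 FIRE
t=5: input=0 -> V=0
t=6: input=2 -> V=10
t=7: input=0 -> V=8
t=8: input=4 -> V=0 FIRE
t=9: input=3 -> V=15

Answer: 2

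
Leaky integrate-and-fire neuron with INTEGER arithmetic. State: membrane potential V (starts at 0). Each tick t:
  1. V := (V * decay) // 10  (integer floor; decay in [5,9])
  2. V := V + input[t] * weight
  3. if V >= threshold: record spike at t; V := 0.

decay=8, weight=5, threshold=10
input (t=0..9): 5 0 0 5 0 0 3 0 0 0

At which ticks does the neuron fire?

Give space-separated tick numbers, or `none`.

t=0: input=5 -> V=0 FIRE
t=1: input=0 -> V=0
t=2: input=0 -> V=0
t=3: input=5 -> V=0 FIRE
t=4: input=0 -> V=0
t=5: input=0 -> V=0
t=6: input=3 -> V=0 FIRE
t=7: input=0 -> V=0
t=8: input=0 -> V=0
t=9: input=0 -> V=0

Answer: 0 3 6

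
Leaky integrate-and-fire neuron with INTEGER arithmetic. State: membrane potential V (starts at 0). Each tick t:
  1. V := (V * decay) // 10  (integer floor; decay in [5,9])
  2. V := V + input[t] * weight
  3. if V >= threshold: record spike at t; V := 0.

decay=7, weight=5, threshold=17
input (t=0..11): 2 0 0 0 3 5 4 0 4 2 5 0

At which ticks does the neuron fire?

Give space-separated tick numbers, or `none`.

Answer: 5 6 8 10

Derivation:
t=0: input=2 -> V=10
t=1: input=0 -> V=7
t=2: input=0 -> V=4
t=3: input=0 -> V=2
t=4: input=3 -> V=16
t=5: input=5 -> V=0 FIRE
t=6: input=4 -> V=0 FIRE
t=7: input=0 -> V=0
t=8: input=4 -> V=0 FIRE
t=9: input=2 -> V=10
t=10: input=5 -> V=0 FIRE
t=11: input=0 -> V=0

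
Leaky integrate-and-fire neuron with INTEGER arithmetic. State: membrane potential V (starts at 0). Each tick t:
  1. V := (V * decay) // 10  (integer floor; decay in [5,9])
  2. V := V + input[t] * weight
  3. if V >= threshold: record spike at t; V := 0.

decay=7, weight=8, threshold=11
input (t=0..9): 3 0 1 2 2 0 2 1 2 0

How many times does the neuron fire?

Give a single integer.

Answer: 5

Derivation:
t=0: input=3 -> V=0 FIRE
t=1: input=0 -> V=0
t=2: input=1 -> V=8
t=3: input=2 -> V=0 FIRE
t=4: input=2 -> V=0 FIRE
t=5: input=0 -> V=0
t=6: input=2 -> V=0 FIRE
t=7: input=1 -> V=8
t=8: input=2 -> V=0 FIRE
t=9: input=0 -> V=0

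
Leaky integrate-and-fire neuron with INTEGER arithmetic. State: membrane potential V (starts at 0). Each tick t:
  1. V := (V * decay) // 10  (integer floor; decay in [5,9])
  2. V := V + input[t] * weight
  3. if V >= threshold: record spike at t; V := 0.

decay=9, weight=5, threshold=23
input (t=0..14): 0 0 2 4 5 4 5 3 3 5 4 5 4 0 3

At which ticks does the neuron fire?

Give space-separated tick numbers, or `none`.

t=0: input=0 -> V=0
t=1: input=0 -> V=0
t=2: input=2 -> V=10
t=3: input=4 -> V=0 FIRE
t=4: input=5 -> V=0 FIRE
t=5: input=4 -> V=20
t=6: input=5 -> V=0 FIRE
t=7: input=3 -> V=15
t=8: input=3 -> V=0 FIRE
t=9: input=5 -> V=0 FIRE
t=10: input=4 -> V=20
t=11: input=5 -> V=0 FIRE
t=12: input=4 -> V=20
t=13: input=0 -> V=18
t=14: input=3 -> V=0 FIRE

Answer: 3 4 6 8 9 11 14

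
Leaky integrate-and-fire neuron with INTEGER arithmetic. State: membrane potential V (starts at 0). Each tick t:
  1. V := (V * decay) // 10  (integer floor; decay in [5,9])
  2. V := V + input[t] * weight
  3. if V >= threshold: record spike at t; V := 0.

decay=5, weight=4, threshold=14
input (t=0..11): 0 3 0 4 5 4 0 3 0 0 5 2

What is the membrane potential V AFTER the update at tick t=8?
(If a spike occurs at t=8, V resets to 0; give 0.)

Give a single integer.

Answer: 6

Derivation:
t=0: input=0 -> V=0
t=1: input=3 -> V=12
t=2: input=0 -> V=6
t=3: input=4 -> V=0 FIRE
t=4: input=5 -> V=0 FIRE
t=5: input=4 -> V=0 FIRE
t=6: input=0 -> V=0
t=7: input=3 -> V=12
t=8: input=0 -> V=6
t=9: input=0 -> V=3
t=10: input=5 -> V=0 FIRE
t=11: input=2 -> V=8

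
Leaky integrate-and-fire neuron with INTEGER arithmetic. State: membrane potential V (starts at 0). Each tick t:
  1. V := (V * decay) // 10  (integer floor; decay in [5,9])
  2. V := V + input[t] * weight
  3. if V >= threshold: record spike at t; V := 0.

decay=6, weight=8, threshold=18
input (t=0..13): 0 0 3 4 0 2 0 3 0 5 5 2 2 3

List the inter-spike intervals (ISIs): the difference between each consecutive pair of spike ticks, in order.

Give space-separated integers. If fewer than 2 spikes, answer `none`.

Answer: 1 4 2 1 2 1

Derivation:
t=0: input=0 -> V=0
t=1: input=0 -> V=0
t=2: input=3 -> V=0 FIRE
t=3: input=4 -> V=0 FIRE
t=4: input=0 -> V=0
t=5: input=2 -> V=16
t=6: input=0 -> V=9
t=7: input=3 -> V=0 FIRE
t=8: input=0 -> V=0
t=9: input=5 -> V=0 FIRE
t=10: input=5 -> V=0 FIRE
t=11: input=2 -> V=16
t=12: input=2 -> V=0 FIRE
t=13: input=3 -> V=0 FIRE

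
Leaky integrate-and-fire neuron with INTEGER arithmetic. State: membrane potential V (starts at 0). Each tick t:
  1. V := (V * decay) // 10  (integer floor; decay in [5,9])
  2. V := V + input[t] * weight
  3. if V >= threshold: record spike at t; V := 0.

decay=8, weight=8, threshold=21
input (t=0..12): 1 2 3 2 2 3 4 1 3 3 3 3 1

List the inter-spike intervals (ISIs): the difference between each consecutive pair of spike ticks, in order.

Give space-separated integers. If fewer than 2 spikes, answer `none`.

t=0: input=1 -> V=8
t=1: input=2 -> V=0 FIRE
t=2: input=3 -> V=0 FIRE
t=3: input=2 -> V=16
t=4: input=2 -> V=0 FIRE
t=5: input=3 -> V=0 FIRE
t=6: input=4 -> V=0 FIRE
t=7: input=1 -> V=8
t=8: input=3 -> V=0 FIRE
t=9: input=3 -> V=0 FIRE
t=10: input=3 -> V=0 FIRE
t=11: input=3 -> V=0 FIRE
t=12: input=1 -> V=8

Answer: 1 2 1 1 2 1 1 1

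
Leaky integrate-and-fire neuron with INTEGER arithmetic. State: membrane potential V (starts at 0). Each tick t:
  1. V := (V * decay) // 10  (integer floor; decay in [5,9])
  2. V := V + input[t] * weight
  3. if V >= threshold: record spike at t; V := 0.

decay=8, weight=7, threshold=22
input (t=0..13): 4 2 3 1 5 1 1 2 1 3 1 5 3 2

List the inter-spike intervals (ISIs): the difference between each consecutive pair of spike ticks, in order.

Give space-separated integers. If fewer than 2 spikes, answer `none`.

Answer: 2 2 3 2 2 2

Derivation:
t=0: input=4 -> V=0 FIRE
t=1: input=2 -> V=14
t=2: input=3 -> V=0 FIRE
t=3: input=1 -> V=7
t=4: input=5 -> V=0 FIRE
t=5: input=1 -> V=7
t=6: input=1 -> V=12
t=7: input=2 -> V=0 FIRE
t=8: input=1 -> V=7
t=9: input=3 -> V=0 FIRE
t=10: input=1 -> V=7
t=11: input=5 -> V=0 FIRE
t=12: input=3 -> V=21
t=13: input=2 -> V=0 FIRE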